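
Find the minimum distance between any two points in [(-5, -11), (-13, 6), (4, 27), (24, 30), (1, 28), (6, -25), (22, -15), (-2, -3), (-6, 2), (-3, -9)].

Computing all pairwise distances among 10 points:

d((-5, -11), (-13, 6)) = 18.7883
d((-5, -11), (4, 27)) = 39.0512
d((-5, -11), (24, 30)) = 50.2195
d((-5, -11), (1, 28)) = 39.4588
d((-5, -11), (6, -25)) = 17.8045
d((-5, -11), (22, -15)) = 27.2947
d((-5, -11), (-2, -3)) = 8.544
d((-5, -11), (-6, 2)) = 13.0384
d((-5, -11), (-3, -9)) = 2.8284 <-- minimum
d((-13, 6), (4, 27)) = 27.0185
d((-13, 6), (24, 30)) = 44.1022
d((-13, 6), (1, 28)) = 26.0768
d((-13, 6), (6, -25)) = 36.3593
d((-13, 6), (22, -15)) = 40.8167
d((-13, 6), (-2, -3)) = 14.2127
d((-13, 6), (-6, 2)) = 8.0623
d((-13, 6), (-3, -9)) = 18.0278
d((4, 27), (24, 30)) = 20.2237
d((4, 27), (1, 28)) = 3.1623
d((4, 27), (6, -25)) = 52.0384
d((4, 27), (22, -15)) = 45.6946
d((4, 27), (-2, -3)) = 30.5941
d((4, 27), (-6, 2)) = 26.9258
d((4, 27), (-3, -9)) = 36.6742
d((24, 30), (1, 28)) = 23.0868
d((24, 30), (6, -25)) = 57.8705
d((24, 30), (22, -15)) = 45.0444
d((24, 30), (-2, -3)) = 42.0119
d((24, 30), (-6, 2)) = 41.0366
d((24, 30), (-3, -9)) = 47.4342
d((1, 28), (6, -25)) = 53.2353
d((1, 28), (22, -15)) = 47.8539
d((1, 28), (-2, -3)) = 31.1448
d((1, 28), (-6, 2)) = 26.9258
d((1, 28), (-3, -9)) = 37.2156
d((6, -25), (22, -15)) = 18.868
d((6, -25), (-2, -3)) = 23.4094
d((6, -25), (-6, 2)) = 29.5466
d((6, -25), (-3, -9)) = 18.3576
d((22, -15), (-2, -3)) = 26.8328
d((22, -15), (-6, 2)) = 32.7567
d((22, -15), (-3, -9)) = 25.7099
d((-2, -3), (-6, 2)) = 6.4031
d((-2, -3), (-3, -9)) = 6.0828
d((-6, 2), (-3, -9)) = 11.4018

Closest pair: (-5, -11) and (-3, -9) with distance 2.8284

The closest pair is (-5, -11) and (-3, -9) with Euclidean distance 2.8284. For 10 points, brute-force pairwise comparison is shown above. For large n, the divide-and-conquer algorithm (sort by x, recurse on halves, check the dividing strip) achieves O(n log n).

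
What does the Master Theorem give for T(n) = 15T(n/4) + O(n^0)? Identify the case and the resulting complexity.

Master Theorem for T(n) = 15T(n/4) + O(n^0):

a = 15, b = 4, c = 0
log_b(a) = log_4(15) = 1.9534

Case 1: c = 0 < log_4(15) = 1.9534
T(n) = O(n^(log_4 15))

For T(n) = 15T(n/4) + O(n^0): log_4(15) = 1.9534. This is Case 1 of the Master Theorem (c < log_b(a), work dominated by leaves), giving O(n^(log_4 15)).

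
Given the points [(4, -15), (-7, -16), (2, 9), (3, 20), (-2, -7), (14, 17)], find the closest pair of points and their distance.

Computing all pairwise distances among 6 points:

d((4, -15), (-7, -16)) = 11.0454
d((4, -15), (2, 9)) = 24.0832
d((4, -15), (3, 20)) = 35.0143
d((4, -15), (-2, -7)) = 10.0 <-- minimum
d((4, -15), (14, 17)) = 33.5261
d((-7, -16), (2, 9)) = 26.5707
d((-7, -16), (3, 20)) = 37.3631
d((-7, -16), (-2, -7)) = 10.2956
d((-7, -16), (14, 17)) = 39.1152
d((2, 9), (3, 20)) = 11.0454
d((2, 9), (-2, -7)) = 16.4924
d((2, 9), (14, 17)) = 14.4222
d((3, 20), (-2, -7)) = 27.4591
d((3, 20), (14, 17)) = 11.4018
d((-2, -7), (14, 17)) = 28.8444

Closest pair: (4, -15) and (-2, -7) with distance 10.0

The closest pair is (4, -15) and (-2, -7) with Euclidean distance 10.0. For 6 points, brute-force pairwise comparison is shown above. For large n, the divide-and-conquer algorithm (sort by x, recurse on halves, check the dividing strip) achieves O(n log n).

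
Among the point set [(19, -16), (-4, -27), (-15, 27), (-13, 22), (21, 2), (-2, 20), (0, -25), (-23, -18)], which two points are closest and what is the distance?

Computing all pairwise distances among 8 points:

d((19, -16), (-4, -27)) = 25.4951
d((19, -16), (-15, 27)) = 54.8179
d((19, -16), (-13, 22)) = 49.679
d((19, -16), (21, 2)) = 18.1108
d((19, -16), (-2, 20)) = 41.6773
d((19, -16), (0, -25)) = 21.0238
d((19, -16), (-23, -18)) = 42.0476
d((-4, -27), (-15, 27)) = 55.109
d((-4, -27), (-13, 22)) = 49.8197
d((-4, -27), (21, 2)) = 38.2884
d((-4, -27), (-2, 20)) = 47.0425
d((-4, -27), (0, -25)) = 4.4721 <-- minimum
d((-4, -27), (-23, -18)) = 21.0238
d((-15, 27), (-13, 22)) = 5.3852
d((-15, 27), (21, 2)) = 43.8292
d((-15, 27), (-2, 20)) = 14.7648
d((-15, 27), (0, -25)) = 54.1202
d((-15, 27), (-23, -18)) = 45.7056
d((-13, 22), (21, 2)) = 39.4462
d((-13, 22), (-2, 20)) = 11.1803
d((-13, 22), (0, -25)) = 48.7647
d((-13, 22), (-23, -18)) = 41.2311
d((21, 2), (-2, 20)) = 29.2062
d((21, 2), (0, -25)) = 34.2053
d((21, 2), (-23, -18)) = 48.3322
d((-2, 20), (0, -25)) = 45.0444
d((-2, 20), (-23, -18)) = 43.4166
d((0, -25), (-23, -18)) = 24.0416

Closest pair: (-4, -27) and (0, -25) with distance 4.4721

The closest pair is (-4, -27) and (0, -25) with Euclidean distance 4.4721. For 8 points, brute-force pairwise comparison is shown above. For large n, the divide-and-conquer algorithm (sort by x, recurse on halves, check the dividing strip) achieves O(n log n).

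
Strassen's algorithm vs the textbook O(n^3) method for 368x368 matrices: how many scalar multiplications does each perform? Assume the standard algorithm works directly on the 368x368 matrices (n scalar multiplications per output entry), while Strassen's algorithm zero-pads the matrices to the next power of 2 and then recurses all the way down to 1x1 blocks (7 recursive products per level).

Matrix multiplication for 368x368 matrices:

Strassen's algorithm requires power-of-2 dimensions. Pad 368x368 to 512x512 (next power of 2).

Standard algorithm: 368^3 = 49836032 multiplications
Strassen's algorithm: 7^(log2(512)) = 7^9 = 40353607 multiplications
Savings: 49836032 - 40353607 = 9482425 multiplications

Standard: 49836032 multiplications (368^3). Strassen: 40353607 multiplications (7^9, after padding to 512x512). Strassen reduces 8 recursive multiplications to 7 at each level.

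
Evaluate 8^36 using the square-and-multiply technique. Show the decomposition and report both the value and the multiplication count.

Computing 8^36 by squaring (build up from 8^1; each line after the first costs one multiplication):

8^1 = 8
8^2 = (8^1)^2 = 8^2 = 64
8^4 = (8^2)^2 = 64^2 = 4096
8^8 = (8^4)^2 = 4096^2 = 16777216
8^9 = 8 * 8^8 = 8 * 16777216 = 134217728
8^18 = (8^9)^2 = 134217728^2 = 18014398509481984
8^36 = (8^18)^2 = 18014398509481984^2 = 324518553658426726783156020576256

Result: 324518553658426726783156020576256
Multiplications needed: 6 (6 lines after 8^1)

8^36 = 324518553658426726783156020576256. Using exponentiation by squaring, this requires 6 multiplications. The key idea: if the exponent is even, square the half-power; if odd, multiply by the base once.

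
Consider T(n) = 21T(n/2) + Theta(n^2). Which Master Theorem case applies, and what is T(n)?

Master Theorem for T(n) = 21T(n/2) + O(n^2):

a = 21, b = 2, c = 2
log_b(a) = log_2(21) = 4.3923

Case 1: c = 2 < log_2(21) = 4.3923
T(n) = O(n^(log_2 21))

For T(n) = 21T(n/2) + O(n^2): log_2(21) = 4.3923. This is Case 1 of the Master Theorem (c < log_b(a), work dominated by leaves), giving O(n^(log_2 21)).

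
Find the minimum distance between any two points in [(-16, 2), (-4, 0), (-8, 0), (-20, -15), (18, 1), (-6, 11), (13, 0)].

Computing all pairwise distances among 7 points:

d((-16, 2), (-4, 0)) = 12.1655
d((-16, 2), (-8, 0)) = 8.2462
d((-16, 2), (-20, -15)) = 17.4642
d((-16, 2), (18, 1)) = 34.0147
d((-16, 2), (-6, 11)) = 13.4536
d((-16, 2), (13, 0)) = 29.0689
d((-4, 0), (-8, 0)) = 4.0 <-- minimum
d((-4, 0), (-20, -15)) = 21.9317
d((-4, 0), (18, 1)) = 22.0227
d((-4, 0), (-6, 11)) = 11.1803
d((-4, 0), (13, 0)) = 17.0
d((-8, 0), (-20, -15)) = 19.2094
d((-8, 0), (18, 1)) = 26.0192
d((-8, 0), (-6, 11)) = 11.1803
d((-8, 0), (13, 0)) = 21.0
d((-20, -15), (18, 1)) = 41.2311
d((-20, -15), (-6, 11)) = 29.5296
d((-20, -15), (13, 0)) = 36.2491
d((18, 1), (-6, 11)) = 26.0
d((18, 1), (13, 0)) = 5.099
d((-6, 11), (13, 0)) = 21.9545

Closest pair: (-4, 0) and (-8, 0) with distance 4.0

The closest pair is (-4, 0) and (-8, 0) with Euclidean distance 4.0. For 7 points, brute-force pairwise comparison is shown above. For large n, the divide-and-conquer algorithm (sort by x, recurse on halves, check the dividing strip) achieves O(n log n).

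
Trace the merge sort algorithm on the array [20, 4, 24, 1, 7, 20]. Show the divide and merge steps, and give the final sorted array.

Merge sort trace:

Split: [20, 4, 24, 1, 7, 20] -> [20, 4, 24] and [1, 7, 20]
  Split: [20, 4, 24] -> [20] and [4, 24]
    Split: [4, 24] -> [4] and [24]
    Merge: [4] + [24] -> [4, 24]
  Merge: [20] + [4, 24] -> [4, 20, 24]
  Split: [1, 7, 20] -> [1] and [7, 20]
    Split: [7, 20] -> [7] and [20]
    Merge: [7] + [20] -> [7, 20]
  Merge: [1] + [7, 20] -> [1, 7, 20]
Merge: [4, 20, 24] + [1, 7, 20] -> [1, 4, 7, 20, 20, 24]

Final sorted array: [1, 4, 7, 20, 20, 24]

The merge sort proceeds by recursively splitting the array and merging sorted halves.
After all merges, the sorted array is [1, 4, 7, 20, 20, 24].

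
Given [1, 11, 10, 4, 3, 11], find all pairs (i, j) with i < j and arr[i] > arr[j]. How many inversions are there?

Finding inversions in [1, 11, 10, 4, 3, 11]:

(1, 2): arr[1]=11 > arr[2]=10
(1, 3): arr[1]=11 > arr[3]=4
(1, 4): arr[1]=11 > arr[4]=3
(2, 3): arr[2]=10 > arr[3]=4
(2, 4): arr[2]=10 > arr[4]=3
(3, 4): arr[3]=4 > arr[4]=3

Total inversions: 6

The array has 6 inversion(s): (1,2), (1,3), (1,4), (2,3), (2,4), (3,4). Each pair (i,j) satisfies i < j and arr[i] > arr[j].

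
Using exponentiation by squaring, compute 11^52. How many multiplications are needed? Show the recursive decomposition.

Computing 11^52 by squaring (build up from 11^1; each line after the first costs one multiplication):

11^1 = 11
11^2 = (11^1)^2 = 11^2 = 121
11^3 = 11 * 11^2 = 11 * 121 = 1331
11^6 = (11^3)^2 = 1331^2 = 1771561
11^12 = (11^6)^2 = 1771561^2 = 3138428376721
11^13 = 11 * 11^12 = 11 * 3138428376721 = 34522712143931
11^26 = (11^13)^2 = 34522712143931^2 = 1191817653772720942460132761
11^52 = (11^26)^2 = 1191817653772720942460132761^2 = 1420429319844313329730664601483335671261683881745483121

Result: 1420429319844313329730664601483335671261683881745483121
Multiplications needed: 7 (7 lines after 11^1)

11^52 = 1420429319844313329730664601483335671261683881745483121. Using exponentiation by squaring, this requires 7 multiplications. The key idea: if the exponent is even, square the half-power; if odd, multiply by the base once.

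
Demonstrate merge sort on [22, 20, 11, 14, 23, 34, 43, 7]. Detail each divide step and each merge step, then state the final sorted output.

Merge sort trace:

Split: [22, 20, 11, 14, 23, 34, 43, 7] -> [22, 20, 11, 14] and [23, 34, 43, 7]
  Split: [22, 20, 11, 14] -> [22, 20] and [11, 14]
    Split: [22, 20] -> [22] and [20]
    Merge: [22] + [20] -> [20, 22]
    Split: [11, 14] -> [11] and [14]
    Merge: [11] + [14] -> [11, 14]
  Merge: [20, 22] + [11, 14] -> [11, 14, 20, 22]
  Split: [23, 34, 43, 7] -> [23, 34] and [43, 7]
    Split: [23, 34] -> [23] and [34]
    Merge: [23] + [34] -> [23, 34]
    Split: [43, 7] -> [43] and [7]
    Merge: [43] + [7] -> [7, 43]
  Merge: [23, 34] + [7, 43] -> [7, 23, 34, 43]
Merge: [11, 14, 20, 22] + [7, 23, 34, 43] -> [7, 11, 14, 20, 22, 23, 34, 43]

Final sorted array: [7, 11, 14, 20, 22, 23, 34, 43]

The merge sort proceeds by recursively splitting the array and merging sorted halves.
After all merges, the sorted array is [7, 11, 14, 20, 22, 23, 34, 43].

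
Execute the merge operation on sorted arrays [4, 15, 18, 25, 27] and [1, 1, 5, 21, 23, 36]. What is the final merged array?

Merging process:

Compare 4 vs 1: take 1 from right. Merged: [1]
Compare 4 vs 1: take 1 from right. Merged: [1, 1]
Compare 4 vs 5: take 4 from left. Merged: [1, 1, 4]
Compare 15 vs 5: take 5 from right. Merged: [1, 1, 4, 5]
Compare 15 vs 21: take 15 from left. Merged: [1, 1, 4, 5, 15]
Compare 18 vs 21: take 18 from left. Merged: [1, 1, 4, 5, 15, 18]
Compare 25 vs 21: take 21 from right. Merged: [1, 1, 4, 5, 15, 18, 21]
Compare 25 vs 23: take 23 from right. Merged: [1, 1, 4, 5, 15, 18, 21, 23]
Compare 25 vs 36: take 25 from left. Merged: [1, 1, 4, 5, 15, 18, 21, 23, 25]
Compare 27 vs 36: take 27 from left. Merged: [1, 1, 4, 5, 15, 18, 21, 23, 25, 27]
Append remaining from right: [36]. Merged: [1, 1, 4, 5, 15, 18, 21, 23, 25, 27, 36]

Final merged array: [1, 1, 4, 5, 15, 18, 21, 23, 25, 27, 36]
Total comparisons: 10

The merged array is [1, 1, 4, 5, 15, 18, 21, 23, 25, 27, 36], requiring 10 comparisons. The merge step runs in O(n) time where n is the total number of elements.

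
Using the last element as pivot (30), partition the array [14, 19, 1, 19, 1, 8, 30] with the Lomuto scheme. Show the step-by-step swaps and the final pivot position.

Lomuto partition with pivot = 30:

Initial array: [14, 19, 1, 19, 1, 8, 30]

arr[0]=14 <= 30: swap with position 0, array becomes [14, 19, 1, 19, 1, 8, 30]
arr[1]=19 <= 30: swap with position 1, array becomes [14, 19, 1, 19, 1, 8, 30]
arr[2]=1 <= 30: swap with position 2, array becomes [14, 19, 1, 19, 1, 8, 30]
arr[3]=19 <= 30: swap with position 3, array becomes [14, 19, 1, 19, 1, 8, 30]
arr[4]=1 <= 30: swap with position 4, array becomes [14, 19, 1, 19, 1, 8, 30]
arr[5]=8 <= 30: swap with position 5, array becomes [14, 19, 1, 19, 1, 8, 30]

Place pivot at position 6: [14, 19, 1, 19, 1, 8, 30]
Pivot position: 6

After partitioning with pivot 30, the array becomes [14, 19, 1, 19, 1, 8, 30]. The pivot is placed at index 6. All elements to the left of the pivot are <= 30, and all elements to the right are > 30.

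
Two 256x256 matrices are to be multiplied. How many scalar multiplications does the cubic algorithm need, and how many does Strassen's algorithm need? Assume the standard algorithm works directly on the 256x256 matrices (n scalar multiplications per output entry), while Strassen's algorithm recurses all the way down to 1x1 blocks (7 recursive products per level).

Matrix multiplication for 256x256 matrices:

Standard algorithm: 256^3 = 16777216 multiplications
Strassen's algorithm: 7^(log2(256)) = 7^8 = 5764801 multiplications
Savings: 16777216 - 5764801 = 11012415 multiplications

Standard: 16777216 multiplications (256^3). Strassen: 5764801 multiplications (7^8). Strassen reduces 8 recursive multiplications to 7 at each level.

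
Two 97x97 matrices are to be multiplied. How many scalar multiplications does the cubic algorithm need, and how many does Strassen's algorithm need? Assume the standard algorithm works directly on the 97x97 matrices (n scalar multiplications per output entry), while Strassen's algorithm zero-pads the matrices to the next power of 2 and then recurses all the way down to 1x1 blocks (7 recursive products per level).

Matrix multiplication for 97x97 matrices:

Strassen's algorithm requires power-of-2 dimensions. Pad 97x97 to 128x128 (next power of 2).

Standard algorithm: 97^3 = 912673 multiplications
Strassen's algorithm: 7^(log2(128)) = 7^7 = 823543 multiplications
Savings: 912673 - 823543 = 89130 multiplications

Standard: 912673 multiplications (97^3). Strassen: 823543 multiplications (7^7, after padding to 128x128). Strassen reduces 8 recursive multiplications to 7 at each level.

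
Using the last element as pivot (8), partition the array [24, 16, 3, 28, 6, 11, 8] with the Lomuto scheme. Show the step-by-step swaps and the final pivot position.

Lomuto partition with pivot = 8:

Initial array: [24, 16, 3, 28, 6, 11, 8]

arr[0]=24 > 8: no swap
arr[1]=16 > 8: no swap
arr[2]=3 <= 8: swap with position 0, array becomes [3, 16, 24, 28, 6, 11, 8]
arr[3]=28 > 8: no swap
arr[4]=6 <= 8: swap with position 1, array becomes [3, 6, 24, 28, 16, 11, 8]
arr[5]=11 > 8: no swap

Place pivot at position 2: [3, 6, 8, 28, 16, 11, 24]
Pivot position: 2

After partitioning with pivot 8, the array becomes [3, 6, 8, 28, 16, 11, 24]. The pivot is placed at index 2. All elements to the left of the pivot are <= 8, and all elements to the right are > 8.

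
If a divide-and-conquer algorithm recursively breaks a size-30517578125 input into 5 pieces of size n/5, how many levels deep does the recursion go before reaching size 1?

For divide and conquer with division factor 5:

Problem sizes at each level:
Level 0: 30517578125
Level 1: 6103515625
Level 2: 1220703125
Level 3: 244140625
Level 4: 48828125
Level 5: 9765625
Level 6: 1953125
Level 7: 390625
Level 8: 78125
Level 9: 15625
Level 10: 3125
Level 11: 625
Level 12: 125
Level 13: 25
Level 14: 5
Level 15: 1

The root is level 0 and the size-1 base case is level 15 (the tree spans levels 0 through 15, i.e. 16 levels counting the root), so the depth is the number of divisions: log_5(30517578125) = 15

The recursion tree depth is log_5(30517578125) = 15. At each level, the problem size is divided by 5, so it takes 15 divisions to reduce to a base case of size 1. The algorithm makes 5 recursive calls at each level.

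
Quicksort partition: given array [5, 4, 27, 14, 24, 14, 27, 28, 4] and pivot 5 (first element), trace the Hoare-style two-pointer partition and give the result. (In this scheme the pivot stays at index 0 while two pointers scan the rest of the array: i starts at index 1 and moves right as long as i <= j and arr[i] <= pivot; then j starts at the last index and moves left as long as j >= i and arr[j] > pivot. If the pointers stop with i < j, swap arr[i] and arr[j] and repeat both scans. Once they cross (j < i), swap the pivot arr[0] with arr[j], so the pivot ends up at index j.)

Hoare-style two-pointer partition with pivot = 5:

Initial array: [5, 4, 27, 14, 24, 14, 27, 28, 4]

Pointers start at i = 1, j = 8.
i stops at index 2 (arr[2]=27 > 5), j stops at index 8 (arr[8]=4 <= 5): swap arr[2] and arr[8], array becomes [5, 4, 4, 14, 24, 14, 27, 28, 27]
i ends at 3, j ends at 2: the pointers have crossed (j < i), so scanning stops.

Swap pivot arr[0] with arr[2] to place pivot at position 2: [4, 4, 5, 14, 24, 14, 27, 28, 27]
Pivot position: 2

After partitioning with pivot 5, the array becomes [4, 4, 5, 14, 24, 14, 27, 28, 27]. The pivot is placed at index 2. All elements to the left of the pivot are <= 5, and all elements to the right are > 5.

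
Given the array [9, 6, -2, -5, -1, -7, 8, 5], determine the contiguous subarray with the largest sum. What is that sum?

Using Kadane's algorithm on [9, 6, -2, -5, -1, -7, 8, 5]:

Scanning through the array:
Position 1 (value 6): max_ending_here = 15, max_so_far = 15
Position 2 (value -2): max_ending_here = 13, max_so_far = 15
Position 3 (value -5): max_ending_here = 8, max_so_far = 15
Position 4 (value -1): max_ending_here = 7, max_so_far = 15
Position 5 (value -7): max_ending_here = 0, max_so_far = 15
Position 6 (value 8): max_ending_here = 8, max_so_far = 15
Position 7 (value 5): max_ending_here = 13, max_so_far = 15

Maximum subarray: [9, 6]
Maximum sum: 15

The maximum subarray is [9, 6] with sum 15. This subarray runs from index 0 to index 1.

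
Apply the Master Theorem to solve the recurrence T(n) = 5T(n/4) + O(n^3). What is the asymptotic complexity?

Master Theorem for T(n) = 5T(n/4) + O(n^3):

a = 5, b = 4, c = 3
log_b(a) = log_4(5) = 1.1610

Case 3: c = 3 > log_4(5) = 1.1610
T(n) = O(n^3) = O(n^3)

For T(n) = 5T(n/4) + O(n^3): log_4(5) = 1.1610. This is Case 3 of the Master Theorem (c > log_b(a), work dominated by root), giving O(n^3).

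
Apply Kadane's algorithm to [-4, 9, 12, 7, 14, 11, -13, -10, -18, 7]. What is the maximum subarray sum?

Using Kadane's algorithm on [-4, 9, 12, 7, 14, 11, -13, -10, -18, 7]:

Scanning through the array:
Position 1 (value 9): max_ending_here = 9, max_so_far = 9
Position 2 (value 12): max_ending_here = 21, max_so_far = 21
Position 3 (value 7): max_ending_here = 28, max_so_far = 28
Position 4 (value 14): max_ending_here = 42, max_so_far = 42
Position 5 (value 11): max_ending_here = 53, max_so_far = 53
Position 6 (value -13): max_ending_here = 40, max_so_far = 53
Position 7 (value -10): max_ending_here = 30, max_so_far = 53
Position 8 (value -18): max_ending_here = 12, max_so_far = 53
Position 9 (value 7): max_ending_here = 19, max_so_far = 53

Maximum subarray: [9, 12, 7, 14, 11]
Maximum sum: 53

The maximum subarray is [9, 12, 7, 14, 11] with sum 53. This subarray runs from index 1 to index 5.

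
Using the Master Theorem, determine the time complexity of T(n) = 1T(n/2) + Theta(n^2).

Master Theorem for T(n) = 1T(n/2) + O(n^2):

a = 1, b = 2, c = 2
log_b(a) = log_2(1) = 0.0000

Case 3: c = 2 > log_2(1) = 0.0000
T(n) = O(n^2) = O(n^2)

For T(n) = 1T(n/2) + O(n^2): log_2(1) = 0.0000. This is Case 3 of the Master Theorem (c > log_b(a), work dominated by root), giving O(n^2).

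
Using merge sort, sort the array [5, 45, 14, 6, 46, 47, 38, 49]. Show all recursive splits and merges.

Merge sort trace:

Split: [5, 45, 14, 6, 46, 47, 38, 49] -> [5, 45, 14, 6] and [46, 47, 38, 49]
  Split: [5, 45, 14, 6] -> [5, 45] and [14, 6]
    Split: [5, 45] -> [5] and [45]
    Merge: [5] + [45] -> [5, 45]
    Split: [14, 6] -> [14] and [6]
    Merge: [14] + [6] -> [6, 14]
  Merge: [5, 45] + [6, 14] -> [5, 6, 14, 45]
  Split: [46, 47, 38, 49] -> [46, 47] and [38, 49]
    Split: [46, 47] -> [46] and [47]
    Merge: [46] + [47] -> [46, 47]
    Split: [38, 49] -> [38] and [49]
    Merge: [38] + [49] -> [38, 49]
  Merge: [46, 47] + [38, 49] -> [38, 46, 47, 49]
Merge: [5, 6, 14, 45] + [38, 46, 47, 49] -> [5, 6, 14, 38, 45, 46, 47, 49]

Final sorted array: [5, 6, 14, 38, 45, 46, 47, 49]

The merge sort proceeds by recursively splitting the array and merging sorted halves.
After all merges, the sorted array is [5, 6, 14, 38, 45, 46, 47, 49].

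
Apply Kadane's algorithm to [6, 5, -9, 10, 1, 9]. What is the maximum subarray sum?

Using Kadane's algorithm on [6, 5, -9, 10, 1, 9]:

Scanning through the array:
Position 1 (value 5): max_ending_here = 11, max_so_far = 11
Position 2 (value -9): max_ending_here = 2, max_so_far = 11
Position 3 (value 10): max_ending_here = 12, max_so_far = 12
Position 4 (value 1): max_ending_here = 13, max_so_far = 13
Position 5 (value 9): max_ending_here = 22, max_so_far = 22

Maximum subarray: [6, 5, -9, 10, 1, 9]
Maximum sum: 22

The maximum subarray is [6, 5, -9, 10, 1, 9] with sum 22. This subarray runs from index 0 to index 5.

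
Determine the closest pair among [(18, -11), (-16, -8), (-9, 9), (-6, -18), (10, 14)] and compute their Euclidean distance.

Computing all pairwise distances among 5 points:

d((18, -11), (-16, -8)) = 34.1321
d((18, -11), (-9, 9)) = 33.6006
d((18, -11), (-6, -18)) = 25.0
d((18, -11), (10, 14)) = 26.2488
d((-16, -8), (-9, 9)) = 18.3848
d((-16, -8), (-6, -18)) = 14.1421 <-- minimum
d((-16, -8), (10, 14)) = 34.0588
d((-9, 9), (-6, -18)) = 27.1662
d((-9, 9), (10, 14)) = 19.6469
d((-6, -18), (10, 14)) = 35.7771

Closest pair: (-16, -8) and (-6, -18) with distance 14.1421

The closest pair is (-16, -8) and (-6, -18) with Euclidean distance 14.1421. For 5 points, brute-force pairwise comparison is shown above. For large n, the divide-and-conquer algorithm (sort by x, recurse on halves, check the dividing strip) achieves O(n log n).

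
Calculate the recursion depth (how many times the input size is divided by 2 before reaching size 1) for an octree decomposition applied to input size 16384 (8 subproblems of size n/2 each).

For divide and conquer with division factor 2:

Problem sizes at each level:
Level 0: 16384
Level 1: 8192
Level 2: 4096
Level 3: 2048
Level 4: 1024
Level 5: 512
Level 6: 256
Level 7: 128
Level 8: 64
Level 9: 32
Level 10: 16
Level 11: 8
Level 12: 4
Level 13: 2
Level 14: 1

The root is level 0 and the size-1 base case is level 14 (the tree spans levels 0 through 14, i.e. 15 levels counting the root), so the depth is the number of divisions: log_2(16384) = 14

The recursion tree depth is log_2(16384) = 14. At each level, the problem size is divided by 2, so it takes 14 divisions to reduce to a base case of size 1. The algorithm makes 8 recursive calls at each level.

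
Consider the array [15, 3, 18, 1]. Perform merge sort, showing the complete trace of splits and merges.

Merge sort trace:

Split: [15, 3, 18, 1] -> [15, 3] and [18, 1]
  Split: [15, 3] -> [15] and [3]
  Merge: [15] + [3] -> [3, 15]
  Split: [18, 1] -> [18] and [1]
  Merge: [18] + [1] -> [1, 18]
Merge: [3, 15] + [1, 18] -> [1, 3, 15, 18]

Final sorted array: [1, 3, 15, 18]

The merge sort proceeds by recursively splitting the array and merging sorted halves.
After all merges, the sorted array is [1, 3, 15, 18].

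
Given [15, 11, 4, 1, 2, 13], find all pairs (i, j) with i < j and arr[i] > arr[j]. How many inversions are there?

Finding inversions in [15, 11, 4, 1, 2, 13]:

(0, 1): arr[0]=15 > arr[1]=11
(0, 2): arr[0]=15 > arr[2]=4
(0, 3): arr[0]=15 > arr[3]=1
(0, 4): arr[0]=15 > arr[4]=2
(0, 5): arr[0]=15 > arr[5]=13
(1, 2): arr[1]=11 > arr[2]=4
(1, 3): arr[1]=11 > arr[3]=1
(1, 4): arr[1]=11 > arr[4]=2
(2, 3): arr[2]=4 > arr[3]=1
(2, 4): arr[2]=4 > arr[4]=2

Total inversions: 10

The array has 10 inversion(s): (0,1), (0,2), (0,3), (0,4), (0,5), (1,2), (1,3), (1,4), (2,3), (2,4). Each pair (i,j) satisfies i < j and arr[i] > arr[j].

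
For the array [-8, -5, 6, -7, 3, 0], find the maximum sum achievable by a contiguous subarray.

Using Kadane's algorithm on [-8, -5, 6, -7, 3, 0]:

Scanning through the array:
Position 1 (value -5): max_ending_here = -5, max_so_far = -5
Position 2 (value 6): max_ending_here = 6, max_so_far = 6
Position 3 (value -7): max_ending_here = -1, max_so_far = 6
Position 4 (value 3): max_ending_here = 3, max_so_far = 6
Position 5 (value 0): max_ending_here = 3, max_so_far = 6

Maximum subarray: [6]
Maximum sum: 6

The maximum subarray is [6] with sum 6. This subarray runs from index 2 to index 2.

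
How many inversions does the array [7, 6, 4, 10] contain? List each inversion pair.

Finding inversions in [7, 6, 4, 10]:

(0, 1): arr[0]=7 > arr[1]=6
(0, 2): arr[0]=7 > arr[2]=4
(1, 2): arr[1]=6 > arr[2]=4

Total inversions: 3

The array has 3 inversion(s): (0,1), (0,2), (1,2). Each pair (i,j) satisfies i < j and arr[i] > arr[j].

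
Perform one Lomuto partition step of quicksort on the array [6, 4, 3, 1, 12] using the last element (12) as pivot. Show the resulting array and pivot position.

Lomuto partition with pivot = 12:

Initial array: [6, 4, 3, 1, 12]

arr[0]=6 <= 12: swap with position 0, array becomes [6, 4, 3, 1, 12]
arr[1]=4 <= 12: swap with position 1, array becomes [6, 4, 3, 1, 12]
arr[2]=3 <= 12: swap with position 2, array becomes [6, 4, 3, 1, 12]
arr[3]=1 <= 12: swap with position 3, array becomes [6, 4, 3, 1, 12]

Place pivot at position 4: [6, 4, 3, 1, 12]
Pivot position: 4

After partitioning with pivot 12, the array becomes [6, 4, 3, 1, 12]. The pivot is placed at index 4. All elements to the left of the pivot are <= 12, and all elements to the right are > 12.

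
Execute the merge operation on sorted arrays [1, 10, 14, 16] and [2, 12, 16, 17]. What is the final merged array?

Merging process:

Compare 1 vs 2: take 1 from left. Merged: [1]
Compare 10 vs 2: take 2 from right. Merged: [1, 2]
Compare 10 vs 12: take 10 from left. Merged: [1, 2, 10]
Compare 14 vs 12: take 12 from right. Merged: [1, 2, 10, 12]
Compare 14 vs 16: take 14 from left. Merged: [1, 2, 10, 12, 14]
Compare 16 vs 16: take 16 from left. Merged: [1, 2, 10, 12, 14, 16]
Append remaining from right: [16, 17]. Merged: [1, 2, 10, 12, 14, 16, 16, 17]

Final merged array: [1, 2, 10, 12, 14, 16, 16, 17]
Total comparisons: 6

The merged array is [1, 2, 10, 12, 14, 16, 16, 17], requiring 6 comparisons. The merge step runs in O(n) time where n is the total number of elements.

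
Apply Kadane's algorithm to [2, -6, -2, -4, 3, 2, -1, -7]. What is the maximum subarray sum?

Using Kadane's algorithm on [2, -6, -2, -4, 3, 2, -1, -7]:

Scanning through the array:
Position 1 (value -6): max_ending_here = -4, max_so_far = 2
Position 2 (value -2): max_ending_here = -2, max_so_far = 2
Position 3 (value -4): max_ending_here = -4, max_so_far = 2
Position 4 (value 3): max_ending_here = 3, max_so_far = 3
Position 5 (value 2): max_ending_here = 5, max_so_far = 5
Position 6 (value -1): max_ending_here = 4, max_so_far = 5
Position 7 (value -7): max_ending_here = -3, max_so_far = 5

Maximum subarray: [3, 2]
Maximum sum: 5

The maximum subarray is [3, 2] with sum 5. This subarray runs from index 4 to index 5.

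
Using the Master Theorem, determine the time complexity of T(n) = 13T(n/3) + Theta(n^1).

Master Theorem for T(n) = 13T(n/3) + O(n^1):

a = 13, b = 3, c = 1
log_b(a) = log_3(13) = 2.3347

Case 1: c = 1 < log_3(13) = 2.3347
T(n) = O(n^(log_3 13))

For T(n) = 13T(n/3) + O(n^1): log_3(13) = 2.3347. This is Case 1 of the Master Theorem (c < log_b(a), work dominated by leaves), giving O(n^(log_3 13)).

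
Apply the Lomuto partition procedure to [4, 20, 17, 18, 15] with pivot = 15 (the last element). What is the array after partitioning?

Lomuto partition with pivot = 15:

Initial array: [4, 20, 17, 18, 15]

arr[0]=4 <= 15: swap with position 0, array becomes [4, 20, 17, 18, 15]
arr[1]=20 > 15: no swap
arr[2]=17 > 15: no swap
arr[3]=18 > 15: no swap

Place pivot at position 1: [4, 15, 17, 18, 20]
Pivot position: 1

After partitioning with pivot 15, the array becomes [4, 15, 17, 18, 20]. The pivot is placed at index 1. All elements to the left of the pivot are <= 15, and all elements to the right are > 15.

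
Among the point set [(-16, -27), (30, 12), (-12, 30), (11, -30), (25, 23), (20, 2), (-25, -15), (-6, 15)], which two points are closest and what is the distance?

Computing all pairwise distances among 8 points:

d((-16, -27), (30, 12)) = 60.3075
d((-16, -27), (-12, 30)) = 57.1402
d((-16, -27), (11, -30)) = 27.1662
d((-16, -27), (25, 23)) = 64.6607
d((-16, -27), (20, 2)) = 46.2277
d((-16, -27), (-25, -15)) = 15.0
d((-16, -27), (-6, 15)) = 43.1741
d((30, 12), (-12, 30)) = 45.6946
d((30, 12), (11, -30)) = 46.0977
d((30, 12), (25, 23)) = 12.083 <-- minimum
d((30, 12), (20, 2)) = 14.1421
d((30, 12), (-25, -15)) = 61.2699
d((30, 12), (-6, 15)) = 36.1248
d((-12, 30), (11, -30)) = 64.2573
d((-12, 30), (25, 23)) = 37.6563
d((-12, 30), (20, 2)) = 42.5206
d((-12, 30), (-25, -15)) = 46.8402
d((-12, 30), (-6, 15)) = 16.1555
d((11, -30), (25, 23)) = 54.8179
d((11, -30), (20, 2)) = 33.2415
d((11, -30), (-25, -15)) = 39.0
d((11, -30), (-6, 15)) = 48.1041
d((25, 23), (20, 2)) = 21.587
d((25, 23), (-25, -15)) = 62.8013
d((25, 23), (-6, 15)) = 32.0156
d((20, 2), (-25, -15)) = 48.1041
d((20, 2), (-6, 15)) = 29.0689
d((-25, -15), (-6, 15)) = 35.5106

Closest pair: (30, 12) and (25, 23) with distance 12.083

The closest pair is (30, 12) and (25, 23) with Euclidean distance 12.083. For 8 points, brute-force pairwise comparison is shown above. For large n, the divide-and-conquer algorithm (sort by x, recurse on halves, check the dividing strip) achieves O(n log n).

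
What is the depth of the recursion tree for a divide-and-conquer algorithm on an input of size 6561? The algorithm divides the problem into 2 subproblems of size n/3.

For divide and conquer with division factor 3:

Problem sizes at each level:
Level 0: 6561
Level 1: 2187
Level 2: 729
Level 3: 243
Level 4: 81
Level 5: 27
Level 6: 9
Level 7: 3
Level 8: 1

The root is level 0 and the size-1 base case is level 8 (the tree spans levels 0 through 8, i.e. 9 levels counting the root), so the depth is the number of divisions: log_3(6561) = 8

The recursion tree depth is log_3(6561) = 8. At each level, the problem size is divided by 3, so it takes 8 divisions to reduce to a base case of size 1. The algorithm makes 2 recursive calls at each level.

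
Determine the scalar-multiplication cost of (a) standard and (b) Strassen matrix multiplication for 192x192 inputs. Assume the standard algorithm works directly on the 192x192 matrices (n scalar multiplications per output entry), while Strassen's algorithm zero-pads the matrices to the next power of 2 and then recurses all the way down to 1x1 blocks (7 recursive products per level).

Matrix multiplication for 192x192 matrices:

Strassen's algorithm requires power-of-2 dimensions. Pad 192x192 to 256x256 (next power of 2).

Standard algorithm: 192^3 = 7077888 multiplications
Strassen's algorithm: 7^(log2(256)) = 7^8 = 5764801 multiplications
Savings: 7077888 - 5764801 = 1313087 multiplications

Standard: 7077888 multiplications (192^3). Strassen: 5764801 multiplications (7^8, after padding to 256x256). Strassen reduces 8 recursive multiplications to 7 at each level.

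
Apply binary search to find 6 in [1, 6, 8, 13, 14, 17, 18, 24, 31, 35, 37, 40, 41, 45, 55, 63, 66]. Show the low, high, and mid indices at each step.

Binary search for 6 in [1, 6, 8, 13, 14, 17, 18, 24, 31, 35, 37, 40, 41, 45, 55, 63, 66]:

lo=0, hi=16, mid=8, arr[mid]=31 -> 31 > 6, search left half
lo=0, hi=7, mid=3, arr[mid]=13 -> 13 > 6, search left half
lo=0, hi=2, mid=1, arr[mid]=6 -> Found target at index 1!

Binary search finds 6 at index 1 after 3 comparisons. The search repeatedly halves the search space by comparing with the middle element.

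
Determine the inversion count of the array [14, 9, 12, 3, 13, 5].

Finding inversions in [14, 9, 12, 3, 13, 5]:

(0, 1): arr[0]=14 > arr[1]=9
(0, 2): arr[0]=14 > arr[2]=12
(0, 3): arr[0]=14 > arr[3]=3
(0, 4): arr[0]=14 > arr[4]=13
(0, 5): arr[0]=14 > arr[5]=5
(1, 3): arr[1]=9 > arr[3]=3
(1, 5): arr[1]=9 > arr[5]=5
(2, 3): arr[2]=12 > arr[3]=3
(2, 5): arr[2]=12 > arr[5]=5
(4, 5): arr[4]=13 > arr[5]=5

Total inversions: 10

The array has 10 inversion(s): (0,1), (0,2), (0,3), (0,4), (0,5), (1,3), (1,5), (2,3), (2,5), (4,5). Each pair (i,j) satisfies i < j and arr[i] > arr[j].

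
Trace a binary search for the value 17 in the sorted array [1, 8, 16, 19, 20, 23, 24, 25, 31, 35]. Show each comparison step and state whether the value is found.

Binary search for 17 in [1, 8, 16, 19, 20, 23, 24, 25, 31, 35]:

lo=0, hi=9, mid=4, arr[mid]=20 -> 20 > 17, search left half
lo=0, hi=3, mid=1, arr[mid]=8 -> 8 < 17, search right half
lo=2, hi=3, mid=2, arr[mid]=16 -> 16 < 17, search right half
lo=3, hi=3, mid=3, arr[mid]=19 -> 19 > 17, search left half
lo=3 > hi=2, target 17 not found

Binary search determines that 17 is not in the array after 4 comparisons. The search space was exhausted without finding the target.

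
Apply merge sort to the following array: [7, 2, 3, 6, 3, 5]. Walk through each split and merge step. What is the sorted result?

Merge sort trace:

Split: [7, 2, 3, 6, 3, 5] -> [7, 2, 3] and [6, 3, 5]
  Split: [7, 2, 3] -> [7] and [2, 3]
    Split: [2, 3] -> [2] and [3]
    Merge: [2] + [3] -> [2, 3]
  Merge: [7] + [2, 3] -> [2, 3, 7]
  Split: [6, 3, 5] -> [6] and [3, 5]
    Split: [3, 5] -> [3] and [5]
    Merge: [3] + [5] -> [3, 5]
  Merge: [6] + [3, 5] -> [3, 5, 6]
Merge: [2, 3, 7] + [3, 5, 6] -> [2, 3, 3, 5, 6, 7]

Final sorted array: [2, 3, 3, 5, 6, 7]

The merge sort proceeds by recursively splitting the array and merging sorted halves.
After all merges, the sorted array is [2, 3, 3, 5, 6, 7].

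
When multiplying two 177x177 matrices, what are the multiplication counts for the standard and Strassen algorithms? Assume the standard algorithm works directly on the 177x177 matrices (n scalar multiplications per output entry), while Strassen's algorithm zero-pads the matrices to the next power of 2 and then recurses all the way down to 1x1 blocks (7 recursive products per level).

Matrix multiplication for 177x177 matrices:

Strassen's algorithm requires power-of-2 dimensions. Pad 177x177 to 256x256 (next power of 2).

Standard algorithm: 177^3 = 5545233 multiplications
Strassen's algorithm: 7^(log2(256)) = 7^8 = 5764801 multiplications
Difference: 5545233 - 5764801 = -219568 (Strassen uses MORE here due to padding overhead — for small or just-over-power-of-2 n, padding can outweigh the per-level savings)

Standard: 5545233 multiplications (177^3). Strassen: 5764801 multiplications (7^8, after padding to 256x256). Strassen reduces 8 recursive multiplications to 7 at each level.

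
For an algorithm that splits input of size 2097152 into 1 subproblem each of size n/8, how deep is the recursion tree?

For divide and conquer with division factor 8:

Problem sizes at each level:
Level 0: 2097152
Level 1: 262144
Level 2: 32768
Level 3: 4096
Level 4: 512
Level 5: 64
Level 6: 8
Level 7: 1

The root is level 0 and the size-1 base case is level 7 (the tree spans levels 0 through 7, i.e. 8 levels counting the root), so the depth is the number of divisions: log_8(2097152) = 7

The recursion tree depth is log_8(2097152) = 7. At each level, the problem size is divided by 8, so it takes 7 divisions to reduce to a base case of size 1. The algorithm makes 1 recursive call at each level.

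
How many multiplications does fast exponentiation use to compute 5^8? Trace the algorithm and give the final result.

Computing 5^8 by squaring (build up from 5^1; each line after the first costs one multiplication):

5^1 = 5
5^2 = (5^1)^2 = 5^2 = 25
5^4 = (5^2)^2 = 25^2 = 625
5^8 = (5^4)^2 = 625^2 = 390625

Result: 390625
Multiplications needed: 3 (3 lines after 5^1)

5^8 = 390625. Using exponentiation by squaring, this requires 3 multiplications. The key idea: if the exponent is even, square the half-power; if odd, multiply by the base once.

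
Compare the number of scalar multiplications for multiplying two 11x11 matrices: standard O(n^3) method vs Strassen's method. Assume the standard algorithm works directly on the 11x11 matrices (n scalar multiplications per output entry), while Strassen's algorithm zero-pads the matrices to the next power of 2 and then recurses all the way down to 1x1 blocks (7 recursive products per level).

Matrix multiplication for 11x11 matrices:

Strassen's algorithm requires power-of-2 dimensions. Pad 11x11 to 16x16 (next power of 2).

Standard algorithm: 11^3 = 1331 multiplications
Strassen's algorithm: 7^(log2(16)) = 7^4 = 2401 multiplications
Difference: 1331 - 2401 = -1070 (Strassen uses MORE here due to padding overhead — for small or just-over-power-of-2 n, padding can outweigh the per-level savings)

Standard: 1331 multiplications (11^3). Strassen: 2401 multiplications (7^4, after padding to 16x16). Strassen reduces 8 recursive multiplications to 7 at each level.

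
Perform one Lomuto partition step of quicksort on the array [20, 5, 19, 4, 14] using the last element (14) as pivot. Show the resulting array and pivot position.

Lomuto partition with pivot = 14:

Initial array: [20, 5, 19, 4, 14]

arr[0]=20 > 14: no swap
arr[1]=5 <= 14: swap with position 0, array becomes [5, 20, 19, 4, 14]
arr[2]=19 > 14: no swap
arr[3]=4 <= 14: swap with position 1, array becomes [5, 4, 19, 20, 14]

Place pivot at position 2: [5, 4, 14, 20, 19]
Pivot position: 2

After partitioning with pivot 14, the array becomes [5, 4, 14, 20, 19]. The pivot is placed at index 2. All elements to the left of the pivot are <= 14, and all elements to the right are > 14.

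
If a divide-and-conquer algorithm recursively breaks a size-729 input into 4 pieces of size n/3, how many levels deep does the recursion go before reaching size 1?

For divide and conquer with division factor 3:

Problem sizes at each level:
Level 0: 729
Level 1: 243
Level 2: 81
Level 3: 27
Level 4: 9
Level 5: 3
Level 6: 1

The root is level 0 and the size-1 base case is level 6 (the tree spans levels 0 through 6, i.e. 7 levels counting the root), so the depth is the number of divisions: log_3(729) = 6

The recursion tree depth is log_3(729) = 6. At each level, the problem size is divided by 3, so it takes 6 divisions to reduce to a base case of size 1. The algorithm makes 4 recursive calls at each level.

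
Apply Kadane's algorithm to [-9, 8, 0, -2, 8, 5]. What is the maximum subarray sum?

Using Kadane's algorithm on [-9, 8, 0, -2, 8, 5]:

Scanning through the array:
Position 1 (value 8): max_ending_here = 8, max_so_far = 8
Position 2 (value 0): max_ending_here = 8, max_so_far = 8
Position 3 (value -2): max_ending_here = 6, max_so_far = 8
Position 4 (value 8): max_ending_here = 14, max_so_far = 14
Position 5 (value 5): max_ending_here = 19, max_so_far = 19

Maximum subarray: [8, 0, -2, 8, 5]
Maximum sum: 19

The maximum subarray is [8, 0, -2, 8, 5] with sum 19. This subarray runs from index 1 to index 5.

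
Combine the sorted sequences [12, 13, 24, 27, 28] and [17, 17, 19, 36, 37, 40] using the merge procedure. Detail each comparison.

Merging process:

Compare 12 vs 17: take 12 from left. Merged: [12]
Compare 13 vs 17: take 13 from left. Merged: [12, 13]
Compare 24 vs 17: take 17 from right. Merged: [12, 13, 17]
Compare 24 vs 17: take 17 from right. Merged: [12, 13, 17, 17]
Compare 24 vs 19: take 19 from right. Merged: [12, 13, 17, 17, 19]
Compare 24 vs 36: take 24 from left. Merged: [12, 13, 17, 17, 19, 24]
Compare 27 vs 36: take 27 from left. Merged: [12, 13, 17, 17, 19, 24, 27]
Compare 28 vs 36: take 28 from left. Merged: [12, 13, 17, 17, 19, 24, 27, 28]
Append remaining from right: [36, 37, 40]. Merged: [12, 13, 17, 17, 19, 24, 27, 28, 36, 37, 40]

Final merged array: [12, 13, 17, 17, 19, 24, 27, 28, 36, 37, 40]
Total comparisons: 8

The merged array is [12, 13, 17, 17, 19, 24, 27, 28, 36, 37, 40], requiring 8 comparisons. The merge step runs in O(n) time where n is the total number of elements.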